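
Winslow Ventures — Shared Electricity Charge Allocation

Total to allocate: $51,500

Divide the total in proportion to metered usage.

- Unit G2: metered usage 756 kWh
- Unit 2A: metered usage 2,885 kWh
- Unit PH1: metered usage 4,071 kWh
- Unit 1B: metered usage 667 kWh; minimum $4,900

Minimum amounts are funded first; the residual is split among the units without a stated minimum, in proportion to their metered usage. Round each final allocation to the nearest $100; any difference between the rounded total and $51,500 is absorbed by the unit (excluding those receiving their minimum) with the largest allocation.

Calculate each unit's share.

Unit G2: $4,600 | Unit 2A: $17,400 | Unit PH1: $24,600 | Unit 1B: $4,900

Fund the minimums — Unit 1B $4,900. Residual $46,600.
Residual split over remaining metered usage 7,712: Unit G2 4,568.15 → $4,600; Unit 2A 17,432.70 → $17,400; Unit PH1 24,599.14 → $24,600.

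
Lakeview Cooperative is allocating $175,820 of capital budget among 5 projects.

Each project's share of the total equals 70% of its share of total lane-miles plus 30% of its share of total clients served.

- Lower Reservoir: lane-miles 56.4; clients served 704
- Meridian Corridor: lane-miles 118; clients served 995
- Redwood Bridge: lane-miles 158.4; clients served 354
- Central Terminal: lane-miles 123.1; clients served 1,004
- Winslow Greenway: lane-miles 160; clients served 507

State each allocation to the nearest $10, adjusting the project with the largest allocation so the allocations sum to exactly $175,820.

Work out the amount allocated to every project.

Lower Reservoir: $21,690 | Meridian Corridor: $38,310 | Redwood Bridge: $36,890 | Central Terminal: $39,460 | Winslow Greenway: $39,470

Totals — lane-miles 615.9, clients served 3,564.
Combined weights (70% lane-miles + 30% clients served): Lower Reservoir 0.1234; Meridian Corridor 0.2179; Redwood Bridge 0.2098; Central Terminal 0.2244; Winslow Greenway 0.2245.
Unrounded shares: Lower Reservoir 21,689.26; Meridian Corridor 38,305.36; Redwood Bridge 36,891.82; Central Terminal 39,457.68; Winslow Greenway 39,475.89.
After rounding ($10): Lower Reservoir $21,690; Meridian Corridor $38,310; Redwood Bridge $36,890; Central Terminal $39,460; Winslow Greenway $39,480. Sum = $175,830.
Difference $175,820 − $175,830 = −$10 applied to largest allocation (Winslow Greenway): Winslow Greenway becomes $39,470.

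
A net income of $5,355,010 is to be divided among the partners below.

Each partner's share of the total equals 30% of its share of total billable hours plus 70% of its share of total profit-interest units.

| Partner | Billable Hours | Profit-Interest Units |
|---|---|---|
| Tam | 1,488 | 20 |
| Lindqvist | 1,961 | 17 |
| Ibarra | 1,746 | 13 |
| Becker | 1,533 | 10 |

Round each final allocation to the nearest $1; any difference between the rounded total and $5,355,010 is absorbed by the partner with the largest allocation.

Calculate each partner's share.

Tam: $1,604,805 · Lindqvist: $1,530,322 · Ibarra: $1,229,084 · Becker: $990,799

Billable hours total 6,728; profit-interest units total 60.
Blended shares (30% billable hours + 70% profit-interest units): Tam 0.2997; Lindqvist 0.2858; Ibarra 0.2295; Becker 0.1850.
Proportional shares: Tam 1,604,805.02; Lindqvist 1,530,321.99; Ibarra 1,229,084.10; Becker 990,798.89.
At nearest $1: Tam $1,604,805; Lindqvist $1,530,322; Ibarra $1,229,084; Becker $990,799. Sum = $5,355,010.
Sum already equals the total — no adjustment.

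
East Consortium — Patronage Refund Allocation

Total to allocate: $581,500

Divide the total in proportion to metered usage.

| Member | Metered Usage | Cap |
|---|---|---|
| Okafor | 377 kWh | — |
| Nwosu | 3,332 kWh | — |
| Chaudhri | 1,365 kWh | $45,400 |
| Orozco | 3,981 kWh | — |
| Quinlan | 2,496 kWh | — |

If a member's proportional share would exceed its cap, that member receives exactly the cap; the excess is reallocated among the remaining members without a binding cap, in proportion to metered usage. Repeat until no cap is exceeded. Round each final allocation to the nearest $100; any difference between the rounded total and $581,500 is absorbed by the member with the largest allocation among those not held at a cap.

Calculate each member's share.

Okafor: $19,800 · Nwosu: $175,400 · Chaudhri: $45,400 · Orozco: $209,500 · Quinlan: $131,400

Sum of metered usage: 11,551.
Proportional shares (ignoring caps): Okafor 18,978.92; Nwosu 167,739.42; Chaudhri 68,716.78; Orozco 200,411.35; Quinlan 125,653.54.
Held at cap: Chaudhri ($45,400); residual $536,100 reallocated over remaining metered usage 10,186.
Remaining shares: Okafor 19,841.91 → $19,800; Nwosu 175,366.70 → $175,400; Orozco 209,524.26 → $209,500; Quinlan 131,367.13 → $131,400.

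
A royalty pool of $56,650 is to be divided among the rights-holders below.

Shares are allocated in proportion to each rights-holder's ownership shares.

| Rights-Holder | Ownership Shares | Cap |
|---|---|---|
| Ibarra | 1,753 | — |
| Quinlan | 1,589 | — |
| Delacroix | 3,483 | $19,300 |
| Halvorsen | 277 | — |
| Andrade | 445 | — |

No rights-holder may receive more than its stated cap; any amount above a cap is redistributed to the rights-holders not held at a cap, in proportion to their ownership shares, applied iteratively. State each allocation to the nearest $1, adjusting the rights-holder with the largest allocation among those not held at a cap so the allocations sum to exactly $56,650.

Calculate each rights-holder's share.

Ibarra: $16,110 · Quinlan: $14,604 · Delacroix: $19,300 · Halvorsen: $2,546 · Andrade: $4,090

Ownership shares total: 7,547.
Unconstrained shares: Ibarra 13,158.53; Quinlan 11,927.501; Delacroix 26,144.42; Halvorsen 2,079.24; Andrade 3,340.30.
Held at cap: Delacroix ($19,300); remaining pool $37,350 reallocated over remaining ownership shares 4,064.
Remaining shares: Ibarra 16,110.86 → $16,111; Quinlan 14,603.63 → $14,604; Halvorsen 2,545.76 → $2,546; Andrade 4,089.75 → $4,090.
Rounding difference −$1 applied to Ibarra → $16,110.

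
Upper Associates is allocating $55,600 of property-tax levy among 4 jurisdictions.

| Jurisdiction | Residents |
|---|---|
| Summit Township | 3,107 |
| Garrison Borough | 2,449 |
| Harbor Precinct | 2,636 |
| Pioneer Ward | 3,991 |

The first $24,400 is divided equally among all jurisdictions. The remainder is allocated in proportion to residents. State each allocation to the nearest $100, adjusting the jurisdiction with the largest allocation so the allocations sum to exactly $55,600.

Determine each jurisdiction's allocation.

$24,400 shared equally gives $6,100 per jurisdiction.
Remainder $31,200 by residents (total 12,183): Summit Township 7,956.86 → $8,000; Garrison Borough 6,271.76 → $6,300; Harbor Precinct 6,750.65 → $6,800; Pioneer Ward 10,220.73 → $10,200.
Rounding difference −$100 on remainder applied to Pioneer Ward.
Totals: Summit Township $6,100 + $8,000 = $14,100; Garrison Borough $6,100 + $6,300 = $12,400; Harbor Precinct $6,100 + $6,800 = $12,900; Pioneer Ward $6,100 + $10,100 = $16,200.

Summit Township: $14,100 · Garrison Borough: $12,400 · Harbor Precinct: $12,900 · Pioneer Ward: $16,200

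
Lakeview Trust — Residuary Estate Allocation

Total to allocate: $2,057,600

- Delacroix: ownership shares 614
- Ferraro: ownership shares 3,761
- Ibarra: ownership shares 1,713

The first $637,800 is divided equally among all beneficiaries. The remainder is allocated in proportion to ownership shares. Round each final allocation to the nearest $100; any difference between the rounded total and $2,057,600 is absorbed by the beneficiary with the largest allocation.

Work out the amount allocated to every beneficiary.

Equal tier: $637,800 ÷ 3 = $212,600 apiece.
Remainder $1,419,800 by ownership shares (total 6,088): Delacroix 143,192.71 → $143,200; Ferraro 877,113.63 → $877,100; Ibarra 399,493.66 → $399,500.
Totals: Delacroix $212,600 + $143,200 = $355,800; Ferraro $212,600 + $877,100 = $1,089,700; Ibarra $212,600 + $399,500 = $612,100.

Delacroix: $355,800 | Ferraro: $1,089,700 | Ibarra: $612,100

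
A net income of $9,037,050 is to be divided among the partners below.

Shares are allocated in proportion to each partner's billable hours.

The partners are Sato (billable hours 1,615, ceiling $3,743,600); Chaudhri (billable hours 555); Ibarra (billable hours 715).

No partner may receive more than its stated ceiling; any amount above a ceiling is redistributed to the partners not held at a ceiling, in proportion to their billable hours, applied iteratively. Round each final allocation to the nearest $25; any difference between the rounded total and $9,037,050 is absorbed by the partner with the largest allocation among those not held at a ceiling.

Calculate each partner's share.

Total billable hours = 2,885.
Unconstrained shares: Sato 5,058,868.54; Chaudhri 1,738,496.62; Ibarra 2,239,684.84.
Cap binds for Sato ($3,743,600); balance $5,293,450 reallocated over remaining billable hours 1,270.
Remaining shares: Chaudhri 2,313,279.33 → $2,313,275; Ibarra 2,980,170.67 → $2,980,175.

Sato: $3,743,600 | Chaudhri: $2,313,275 | Ibarra: $2,980,175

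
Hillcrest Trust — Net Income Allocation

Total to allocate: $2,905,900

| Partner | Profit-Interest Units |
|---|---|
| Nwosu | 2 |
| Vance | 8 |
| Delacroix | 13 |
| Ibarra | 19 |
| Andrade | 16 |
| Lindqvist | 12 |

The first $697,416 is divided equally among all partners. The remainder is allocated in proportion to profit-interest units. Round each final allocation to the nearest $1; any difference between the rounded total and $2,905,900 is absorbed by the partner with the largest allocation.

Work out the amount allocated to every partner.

$697,416 shared equally gives $116,236 per partner.
Remainder $2,208,484 by profit-interest units (total 70): Nwosu 63,099.54 → $63,100; Vance 252,398.17 → $252,398; Delacroix 410,147.03 → $410,147; Ibarra 599,445.66 → $599,446; Andrade 504,796.34 → $504,796; Lindqvist 378,597.26 → $378,597.
Totals: Nwosu $116,236 + $63,100 = $179,336; Vance $116,236 + $252,398 = $368,634; Delacroix $116,236 + $410,147 = $526,383; Ibarra $116,236 + $599,446 = $715,682; Andrade $116,236 + $504,796 = $621,032; Lindqvist $116,236 + $378,597 = $494,833.

Nwosu: $179,336 · Vance: $368,634 · Delacroix: $526,383 · Ibarra: $715,682 · Andrade: $621,032 · Lindqvist: $494,833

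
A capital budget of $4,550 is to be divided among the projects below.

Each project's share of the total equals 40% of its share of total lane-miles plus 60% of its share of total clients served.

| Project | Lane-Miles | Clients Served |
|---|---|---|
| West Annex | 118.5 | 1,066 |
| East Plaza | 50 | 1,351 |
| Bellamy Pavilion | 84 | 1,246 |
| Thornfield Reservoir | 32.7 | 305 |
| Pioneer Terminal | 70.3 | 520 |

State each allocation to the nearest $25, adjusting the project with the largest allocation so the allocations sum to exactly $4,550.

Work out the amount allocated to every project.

West Annex: $1,250 · East Plaza: $1,075 · Bellamy Pavilion: $1,200 · Thornfield Reservoir: $350 · Pioneer Terminal: $675

Totals — lane-miles 355.5, clients served 4,488.
Combined weights (40% lane-miles + 60% clients served): West Annex 0.2758; East Plaza 0.2369; Bellamy Pavilion 0.2611; Thornfield Reservoir 0.0776; Pioneer Terminal 0.1486.
Unrounded shares: West Annex 1,255.10; East Plaza 1,077.78; Bellamy Pavilion 1,187.97; Thornfield Reservoir 352.94; Pioneer Terminal 676.21.
After rounding ($25): West Annex $1,250; East Plaza $1,075; Bellamy Pavilion $1,200; Thornfield Reservoir $350; Pioneer Terminal $675. Sum = $4,550.
Sum already equals the total — no adjustment.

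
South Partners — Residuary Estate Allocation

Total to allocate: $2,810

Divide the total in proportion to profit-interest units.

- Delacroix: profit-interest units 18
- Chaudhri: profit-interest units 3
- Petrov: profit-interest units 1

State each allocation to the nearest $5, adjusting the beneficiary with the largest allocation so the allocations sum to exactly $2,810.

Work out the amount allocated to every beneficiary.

Profit-interest units total: 22.
Unrounded shares: Delacroix 18/22 × $2,810 = 2,299.09; Chaudhri 3/22 × $2,810 = 383.18; Petrov 1/22 × $2,810 = 127.73.
Rounded to nearest $5: Delacroix $2,300; Chaudhri $385; Petrov $130. Sum = $2,815.
Difference $2,810 − $2,815 = −$5 applied to largest allocation (Delacroix): Delacroix becomes $2,295.

Delacroix: $2,295 · Chaudhri: $385 · Petrov: $130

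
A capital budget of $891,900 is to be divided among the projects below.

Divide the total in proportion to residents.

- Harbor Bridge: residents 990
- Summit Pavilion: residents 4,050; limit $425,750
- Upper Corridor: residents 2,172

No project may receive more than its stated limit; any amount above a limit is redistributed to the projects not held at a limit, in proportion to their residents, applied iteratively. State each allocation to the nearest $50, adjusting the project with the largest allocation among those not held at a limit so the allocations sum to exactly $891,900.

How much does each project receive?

Harbor Bridge: $145,950 | Summit Pavilion: $425,750 | Upper Corridor: $320,200

Sum of residents: 7,212.
Proportional shares (ignoring caps): Harbor Bridge 122,432.20; Summit Pavilion 500,858.99; Upper Corridor 268,608.82.
Cap binds for Summit Pavilion ($425,750); remaining pool $466,150 reallocated over remaining residents 3,162.
Remaining shares: Harbor Bridge 145,948.29 → $145,950; Upper Corridor 320,201.71 → $320,200.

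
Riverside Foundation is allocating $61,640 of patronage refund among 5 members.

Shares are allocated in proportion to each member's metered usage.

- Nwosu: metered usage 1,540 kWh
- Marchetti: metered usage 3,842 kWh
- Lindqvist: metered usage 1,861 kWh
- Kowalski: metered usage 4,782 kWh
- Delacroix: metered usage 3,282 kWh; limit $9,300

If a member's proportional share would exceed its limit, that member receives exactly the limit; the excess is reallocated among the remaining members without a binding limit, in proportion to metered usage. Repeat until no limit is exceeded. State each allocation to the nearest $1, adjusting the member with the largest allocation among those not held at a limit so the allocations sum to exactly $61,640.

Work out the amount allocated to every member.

Sum of metered usage: 15,307.
Proportional shares (ignoring caps): Nwosu 6,201.45; Marchetti 15,471.41; Lindqvist 7,494.09; Kowalski 19,256.71; Delacroix 13,216.34.
Cap binds for Delacroix ($9,300); remaining pool $52,340 reallocated over remaining metered usage 12,025.
Redistributed shares: Nwosu 6,703.00 → $6,703; Marchetti 16,722.68 → $16,723; Lindqvist 8,100.19 → $8,100; Kowalski 20,814.13 → $20,814.

Nwosu: $6,703 · Marchetti: $16,723 · Lindqvist: $8,100 · Kowalski: $20,814 · Delacroix: $9,300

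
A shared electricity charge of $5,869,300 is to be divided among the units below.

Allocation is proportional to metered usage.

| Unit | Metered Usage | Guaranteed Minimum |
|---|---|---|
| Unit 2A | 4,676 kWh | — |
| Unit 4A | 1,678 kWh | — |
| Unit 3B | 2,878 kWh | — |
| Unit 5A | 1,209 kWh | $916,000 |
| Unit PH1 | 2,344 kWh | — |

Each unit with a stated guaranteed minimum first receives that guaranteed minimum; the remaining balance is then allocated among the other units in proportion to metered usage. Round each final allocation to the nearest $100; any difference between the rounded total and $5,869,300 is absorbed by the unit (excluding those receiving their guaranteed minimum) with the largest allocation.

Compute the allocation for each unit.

Minimums first: Unit 5A $916,000. Residual $4,953,300.
Residual split over remaining metered usage 11,576: Unit 2A 2,000,831.96 → $2,000,800; Unit 4A 718,006.00 → $718,000; Unit 3B 1,231,478.70 → $1,231,500; Unit PH1 1,002,983.34 → $1,003,000.

Unit 2A: $2,000,800 · Unit 4A: $718,000 · Unit 3B: $1,231,500 · Unit 5A: $916,000 · Unit PH1: $1,003,000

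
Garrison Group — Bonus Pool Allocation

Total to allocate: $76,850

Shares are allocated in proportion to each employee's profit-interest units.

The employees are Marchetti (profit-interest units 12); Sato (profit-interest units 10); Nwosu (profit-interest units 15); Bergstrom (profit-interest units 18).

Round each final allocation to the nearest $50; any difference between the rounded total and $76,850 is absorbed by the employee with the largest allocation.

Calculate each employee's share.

Marchetti: $16,750 · Sato: $13,950 · Nwosu: $20,950 · Bergstrom: $25,200

Profit-interest units total: 55.
Raw shares: Marchetti 12/55 × $76,850 = 16,767.27; Sato 10/55 × $76,850 = 13,972.73; Nwosu 15/55 × $76,850 = 20,959.09; Bergstrom 18/55 × $76,850 = 25,150.91.
After rounding ($50): Marchetti $16,750; Sato $13,950; Nwosu $20,950; Bergstrom $25,150. Sum = $76,800.
Difference $76,850 − $76,800 = +$50 applied to largest allocation (Bergstrom): Bergstrom becomes $25,200.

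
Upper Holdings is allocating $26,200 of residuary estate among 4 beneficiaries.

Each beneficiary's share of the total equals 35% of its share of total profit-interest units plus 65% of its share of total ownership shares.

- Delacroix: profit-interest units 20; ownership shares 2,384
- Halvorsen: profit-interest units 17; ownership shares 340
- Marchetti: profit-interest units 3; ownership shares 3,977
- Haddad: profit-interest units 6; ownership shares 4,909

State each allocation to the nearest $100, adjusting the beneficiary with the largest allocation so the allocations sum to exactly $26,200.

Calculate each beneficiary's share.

Profit-interest units total 46; ownership shares total 11,610.
Composite weights (35% profit-interest units + 65% ownership shares): Delacroix 0.2856; Halvorsen 0.1484; Marchetti 0.2455; Haddad 0.3205.
Unrounded shares: Delacroix 7,483.90; Halvorsen 3,887.64; Marchetti 6,431.66; Haddad 8,396.80.
Rounded to nearest $100: Delacroix $7,500; Halvorsen $3,900; Marchetti $6,400; Haddad $8,400. Sum = $26,200.
No rounding difference to absorb.

Delacroix: $7,500 | Halvorsen: $3,900 | Marchetti: $6,400 | Haddad: $8,400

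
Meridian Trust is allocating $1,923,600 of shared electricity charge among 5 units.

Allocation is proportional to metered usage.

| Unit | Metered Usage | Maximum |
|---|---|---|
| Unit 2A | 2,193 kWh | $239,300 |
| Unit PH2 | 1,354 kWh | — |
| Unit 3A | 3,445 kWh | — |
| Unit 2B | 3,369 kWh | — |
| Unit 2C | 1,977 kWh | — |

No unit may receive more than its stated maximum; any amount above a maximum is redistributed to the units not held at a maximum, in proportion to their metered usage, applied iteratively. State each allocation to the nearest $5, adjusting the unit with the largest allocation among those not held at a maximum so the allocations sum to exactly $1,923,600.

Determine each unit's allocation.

Metered usage total: 12,338.
Pro-rata shares before constraints: Unit 2A 341,907.51; Unit PH2 211,100.21; Unit 3A 537,105.04; Unit 2B 525,255.99; Unit 2C 308,231.25.
Capped: Unit 2A ($239,300); residual $1,684,300 reallocated over remaining metered usage 10,145.
Shares after redistribution: Unit PH2 224,794.70 → $224,795; Unit 3A 571,948.10 → $571,950; Unit 2B 559,330.38 → $559,330; Unit 2C 328,226.82 → $328,225.

Unit 2A: $239,300; Unit PH2: $224,795; Unit 3A: $571,950; Unit 2B: $559,330; Unit 2C: $328,225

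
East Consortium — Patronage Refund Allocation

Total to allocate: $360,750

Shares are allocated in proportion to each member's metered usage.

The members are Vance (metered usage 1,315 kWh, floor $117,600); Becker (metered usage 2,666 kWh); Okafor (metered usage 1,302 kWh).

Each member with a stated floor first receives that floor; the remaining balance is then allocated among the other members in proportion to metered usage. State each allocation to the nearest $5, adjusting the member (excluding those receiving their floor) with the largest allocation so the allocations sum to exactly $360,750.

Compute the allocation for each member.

Vance: $117,600; Becker: $163,365; Okafor: $79,785

Minimums first: Vance $117,600. Balance $243,150.
Balance split over remaining metered usage 3,968: Becker 163,366.41 → $163,365; Okafor 79,783.59 → $79,785.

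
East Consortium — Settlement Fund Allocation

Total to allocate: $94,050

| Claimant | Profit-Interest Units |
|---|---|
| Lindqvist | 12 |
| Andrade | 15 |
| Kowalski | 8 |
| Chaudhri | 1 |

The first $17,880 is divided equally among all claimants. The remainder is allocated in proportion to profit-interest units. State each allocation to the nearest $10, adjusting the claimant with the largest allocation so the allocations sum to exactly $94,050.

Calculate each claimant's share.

$17,880 shared equally gives $4,470 per claimant.
Remainder $76,170 by profit-interest units (total 36): Lindqvist 25,390.00 → $25,390; Andrade 31,737.50 → $31,740; Kowalski 16,926.67 → $16,930; Chaudhri 2,115.83 → $2,120.
Rounding difference −$10 on remainder applied to Andrade.
Totals: Lindqvist $4,470 + $25,390 = $29,860; Andrade $4,470 + $31,730 = $36,200; Kowalski $4,470 + $16,930 = $21,400; Chaudhri $4,470 + $2,120 = $6,590.

Lindqvist: $29,860 · Andrade: $36,200 · Kowalski: $21,400 · Chaudhri: $6,590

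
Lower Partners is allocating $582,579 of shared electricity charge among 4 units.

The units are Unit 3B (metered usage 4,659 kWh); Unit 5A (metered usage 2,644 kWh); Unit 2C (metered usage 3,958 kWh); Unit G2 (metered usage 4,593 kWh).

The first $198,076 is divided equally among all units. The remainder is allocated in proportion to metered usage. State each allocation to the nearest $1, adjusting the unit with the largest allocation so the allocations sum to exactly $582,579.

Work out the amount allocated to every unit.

$198,076 shared equally gives $49,519 per unit.
Remainder $384,503 by metered usage (total 15,854): Unit 3B 112,993.53 → $112,994; Unit 5A 64,124.25 → $64,124; Unit 2C 95,992.36 → $95,992; Unit G2 111,392.85 → $111,393.
Totals: Unit 3B $49,519 + $112,994 = $162,513; Unit 5A $49,519 + $64,124 = $113,643; Unit 2C $49,519 + $95,992 = $145,511; Unit G2 $49,519 + $111,393 = $160,912.

Unit 3B: $162,513; Unit 5A: $113,643; Unit 2C: $145,511; Unit G2: $160,912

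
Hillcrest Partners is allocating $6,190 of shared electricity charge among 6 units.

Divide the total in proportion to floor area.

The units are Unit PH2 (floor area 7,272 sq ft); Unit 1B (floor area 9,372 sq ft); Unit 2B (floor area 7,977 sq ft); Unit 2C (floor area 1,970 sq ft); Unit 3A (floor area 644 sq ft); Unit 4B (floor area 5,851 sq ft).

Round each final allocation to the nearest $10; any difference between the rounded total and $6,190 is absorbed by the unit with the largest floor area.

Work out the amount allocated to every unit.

Unit PH2: $1,360; Unit 1B: $1,760; Unit 2B: $1,490; Unit 2C: $370; Unit 3A: $120; Unit 4B: $1,090

Combined floor area = 33,086.
Raw shares: Unit PH2 7,272/33,086 × $6,190 = 1,360.51; Unit 1B 9,372/33,086 × $6,190 = 1,753.39; Unit 2B 7,977/33,086 × $6,190 = 1,492.40; Unit 2C 1,970/33,086 × $6,190 = 368.56; Unit 3A 644/33,086 × $6,190 = 120.48; Unit 4B 5,851/33,086 × $6,190 = 1,094.65.
Rounded to nearest $10: Unit PH2 $1,360; Unit 1B $1,750; Unit 2B $1,490; Unit 2C $370; Unit 3A $120; Unit 4B $1,090. Sum = $6,180.
Difference $6,190 − $6,180 = +$10 applied to largest floor area (Unit 1B): Unit 1B becomes $1,760.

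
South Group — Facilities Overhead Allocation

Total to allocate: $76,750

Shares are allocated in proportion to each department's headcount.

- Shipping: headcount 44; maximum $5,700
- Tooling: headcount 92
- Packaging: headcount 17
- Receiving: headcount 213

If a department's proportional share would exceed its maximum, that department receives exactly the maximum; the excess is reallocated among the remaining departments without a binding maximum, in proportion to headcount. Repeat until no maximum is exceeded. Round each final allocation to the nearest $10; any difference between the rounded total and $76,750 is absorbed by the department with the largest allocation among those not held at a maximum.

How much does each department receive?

Total headcount = 366.
Pro-rata shares before constraints: Shipping 9,226.78; Tooling 19,292.35; Packaging 3,564.89; Receiving 44,665.98.
Capped: Shipping ($5,700); balance $71,050 reallocated over remaining headcount 322.
Remaining shares: Tooling 20,300.00 → $20,300; Packaging 3,751.09 → $3,750; Receiving 46,998.91 → $47,000.

Shipping: $5,700 · Tooling: $20,300 · Packaging: $3,750 · Receiving: $47,000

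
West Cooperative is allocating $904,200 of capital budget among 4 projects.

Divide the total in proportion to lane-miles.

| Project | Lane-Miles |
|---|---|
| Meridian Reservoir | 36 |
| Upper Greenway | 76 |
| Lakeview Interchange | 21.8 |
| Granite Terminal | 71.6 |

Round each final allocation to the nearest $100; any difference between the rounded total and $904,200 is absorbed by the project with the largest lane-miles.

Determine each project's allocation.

Sum of lane-miles: 205.4.
Proportional shares: Meridian Reservoir 36/205.4 × $904,200 = 158,477.12; Upper Greenway 76/205.4 × $904,200 = 334,562.80; Lakeview Interchange 21.8/205.4 × $904,200 = 95,966.70; Granite Terminal 71.6/205.4 × $904,200 = 315,193.38.
Rounded to nearest $100: Meridian Reservoir $158,500; Upper Greenway $334,600; Lakeview Interchange $96,000; Granite Terminal $315,200. Sum = $904,300.
Difference $904,200 − $904,300 = −$100 applied to largest lane-miles (Upper Greenway): Upper Greenway becomes $334,500.

Meridian Reservoir: $158,500 | Upper Greenway: $334,500 | Lakeview Interchange: $96,000 | Granite Terminal: $315,200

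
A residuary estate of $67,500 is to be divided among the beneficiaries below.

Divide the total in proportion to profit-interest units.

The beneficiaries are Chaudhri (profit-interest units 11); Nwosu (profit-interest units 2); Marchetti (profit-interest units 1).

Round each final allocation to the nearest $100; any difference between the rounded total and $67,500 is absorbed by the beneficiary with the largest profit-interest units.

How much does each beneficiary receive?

Combined profit-interest units = 14.
Pro-rata amounts: Chaudhri 11/14 × $67,500 = 53,035.71; Nwosu 2/14 × $67,500 = 9,642.86; Marchetti 1/14 × $67,500 = 4,821.43.
Rounded to nearest $100: Chaudhri $53,000; Nwosu $9,600; Marchetti $4,800. Sum = $67,400.
Difference $67,500 − $67,400 = +$100 applied to largest profit-interest units (Chaudhri): Chaudhri becomes $53,100.

Chaudhri: $53,100; Nwosu: $9,600; Marchetti: $4,800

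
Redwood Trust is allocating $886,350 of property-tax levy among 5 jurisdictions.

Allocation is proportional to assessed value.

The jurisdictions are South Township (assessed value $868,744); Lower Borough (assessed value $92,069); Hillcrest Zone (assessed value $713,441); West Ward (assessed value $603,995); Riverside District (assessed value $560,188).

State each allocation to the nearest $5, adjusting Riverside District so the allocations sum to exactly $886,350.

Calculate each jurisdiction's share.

South Township: $271,280 | Lower Borough: $28,750 | Hillcrest Zone: $222,785 | West Ward: $188,610 | Riverside District: $174,925

Sum of assessed value: 2,838,437.
Unrounded shares: South Township 868,744/2,838,437 × $886,350 = 271,280.02; Lower Borough 92,069/2,838,437 × $886,350 = 28,750.10; Hillcrest Zone 713,441/2,838,437 × $886,350 = 222,784.03; West Ward 603,995/2,838,437 × $886,350 = 188,607.66; Riverside District 560,188/2,838,437 × $886,350 = 174,928.19.
At nearest $5: South Township $271,280; Lower Borough $28,750; Hillcrest Zone $222,785; West Ward $188,610; Riverside District $174,930. Sum = $886,355.
Difference $886,350 − $886,355 = −$5 applied to Riverside District: Riverside District becomes $174,925.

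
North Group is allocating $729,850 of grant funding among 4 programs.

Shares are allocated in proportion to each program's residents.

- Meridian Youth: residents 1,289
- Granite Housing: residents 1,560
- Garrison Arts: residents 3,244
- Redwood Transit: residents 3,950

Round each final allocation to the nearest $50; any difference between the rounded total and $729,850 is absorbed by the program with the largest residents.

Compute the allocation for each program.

Total residents = 1,289 + 1,560 + 3,244 + 3,950 = 10,043.
Unrounded shares: Meridian Youth 93,674.86; Granite Housing 113,369.11; Garrison Arts 235,749.62; Redwood Transit 287,056.41.
After rounding ($50): Meridian Youth $93,650; Granite Housing $113,350; Garrison Arts $235,750; Redwood Transit $287,050. Sum = $729,800.
Difference $729,850 − $729,800 = +$50 applied to largest residents (Redwood Transit): Redwood Transit becomes $287,100.

Meridian Youth: $93,650 · Granite Housing: $113,350 · Garrison Arts: $235,750 · Redwood Transit: $287,100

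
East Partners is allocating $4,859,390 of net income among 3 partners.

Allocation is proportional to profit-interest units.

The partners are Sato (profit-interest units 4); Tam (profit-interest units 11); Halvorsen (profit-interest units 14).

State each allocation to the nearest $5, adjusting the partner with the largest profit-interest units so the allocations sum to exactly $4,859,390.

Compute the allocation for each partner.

Sato: $670,260 · Tam: $1,843,215 · Halvorsen: $2,345,915

Combined profit-interest units = 29.
Proportional shares: Sato 4/29 × $4,859,390 = 670,260.69; Tam 11/29 × $4,859,390 = 1,843,216.90; Halvorsen 14/29 × $4,859,390 = 2,345,912.41.
At nearest $5: Sato $670,260; Tam $1,843,215; Halvorsen $2,345,910. Sum = $4,859,385.
Difference $4,859,390 − $4,859,385 = +$5 applied to largest profit-interest units (Halvorsen): Halvorsen becomes $2,345,915.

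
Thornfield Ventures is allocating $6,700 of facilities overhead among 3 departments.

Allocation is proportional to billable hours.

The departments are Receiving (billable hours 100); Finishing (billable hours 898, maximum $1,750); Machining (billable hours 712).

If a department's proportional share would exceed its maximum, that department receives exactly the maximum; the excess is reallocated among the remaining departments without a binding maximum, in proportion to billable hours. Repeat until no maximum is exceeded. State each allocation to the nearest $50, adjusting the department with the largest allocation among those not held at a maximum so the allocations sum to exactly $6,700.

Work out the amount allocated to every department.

Receiving: $600 | Finishing: $1,750 | Machining: $4,350

Total billable hours = 1,710.
Unconstrained shares: Receiving 391.81; Finishing 3,518.48; Machining 2,789.71.
Cap binds for Finishing ($1,750); balance $4,950 reallocated over remaining billable hours 812.
Redistributed shares: Receiving 609.61 → $600; Machining 4,340.39 → $4,350.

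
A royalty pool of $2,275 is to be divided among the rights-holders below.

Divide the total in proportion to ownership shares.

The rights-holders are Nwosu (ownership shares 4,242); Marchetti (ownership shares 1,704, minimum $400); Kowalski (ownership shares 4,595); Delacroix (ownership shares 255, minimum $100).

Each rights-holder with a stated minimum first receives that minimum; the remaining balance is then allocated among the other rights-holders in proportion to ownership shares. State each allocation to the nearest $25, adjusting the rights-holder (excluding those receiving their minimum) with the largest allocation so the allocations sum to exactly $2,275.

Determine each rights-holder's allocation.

Guaranteed amounts: Marchetti $400; Delacroix $100. Balance $1,775.
Balance split over remaining ownership shares 8,837: Nwosu 852.05 → $850; Kowalski 922.95 → $925.

Nwosu: $850; Marchetti: $400; Kowalski: $925; Delacroix: $100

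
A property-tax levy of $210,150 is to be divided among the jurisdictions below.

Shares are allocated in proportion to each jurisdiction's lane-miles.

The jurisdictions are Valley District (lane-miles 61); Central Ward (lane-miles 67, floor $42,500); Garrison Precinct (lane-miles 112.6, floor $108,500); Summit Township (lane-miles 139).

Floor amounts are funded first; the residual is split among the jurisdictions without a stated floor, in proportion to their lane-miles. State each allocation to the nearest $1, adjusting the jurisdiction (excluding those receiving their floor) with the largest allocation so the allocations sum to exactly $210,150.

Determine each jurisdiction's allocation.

Minimums first: Central Ward $42,500; Garrison Precinct $108,500. Remaining pool $59,150.
Remaining pool split over remaining lane-miles 200: Valley District 18,040.75 → $18,041; Summit Township 41,109.25 → $41,109.

Valley District: $18,041; Central Ward: $42,500; Garrison Precinct: $108,500; Summit Township: $41,109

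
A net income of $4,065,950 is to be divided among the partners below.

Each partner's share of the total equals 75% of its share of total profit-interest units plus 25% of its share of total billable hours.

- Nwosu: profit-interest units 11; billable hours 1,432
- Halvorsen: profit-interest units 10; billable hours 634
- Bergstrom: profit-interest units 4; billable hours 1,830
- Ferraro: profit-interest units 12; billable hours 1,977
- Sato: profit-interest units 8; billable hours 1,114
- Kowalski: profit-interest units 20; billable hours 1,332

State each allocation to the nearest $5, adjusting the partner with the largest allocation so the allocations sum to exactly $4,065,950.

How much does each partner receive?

Totals — profit-interest units 65, billable hours 8,319.
Composite weights (75% profit-interest units + 25% billable hours): Nwosu 0.1700; Halvorsen 0.1344; Bergstrom 0.1011; Ferraro 0.1979; Sato 0.1258; Kowalski 0.2708.
Unrounded shares: Nwosu 691,037.05; Halvorsen 546,615.69; Bergstrom 411,264.49; Ferraro 804,544.68; Sato 511,436.63; Kowalski 1,101,051.45.
At nearest $5: Nwosu $691,035; Halvorsen $546,615; Bergstrom $411,265; Ferraro $804,545; Sato $511,435; Kowalski $1,101,050. Sum = $4,065,945.
Difference $4,065,950 − $4,065,945 = +$5 applied to largest allocation (Kowalski): Kowalski becomes $1,101,055.

Nwosu: $691,035; Halvorsen: $546,615; Bergstrom: $411,265; Ferraro: $804,545; Sato: $511,435; Kowalski: $1,101,055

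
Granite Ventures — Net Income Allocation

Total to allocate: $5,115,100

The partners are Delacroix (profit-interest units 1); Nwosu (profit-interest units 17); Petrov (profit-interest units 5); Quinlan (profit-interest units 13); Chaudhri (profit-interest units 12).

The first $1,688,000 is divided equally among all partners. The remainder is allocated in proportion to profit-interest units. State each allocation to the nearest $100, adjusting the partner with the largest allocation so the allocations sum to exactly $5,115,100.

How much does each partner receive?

Delacroix: $409,000 · Nwosu: $1,551,300 · Petrov: $694,600 · Quinlan: $1,265,800 · Chaudhri: $1,194,400

First tranche $1,688,000 split equally: $337,600 each.
Remainder $3,427,100 by profit-interest units (total 48): Delacroix 71,397.92 → $71,400; Nwosu 1,213,764.58 → $1,213,800; Petrov 356,989.58 → $357,000; Quinlan 928,172.92 → $928,200; Chaudhri 856,775.00 → $856,800.
Rounding difference −$100 on remainder applied to Nwosu.
Totals: Delacroix $337,600 + $71,400 = $409,000; Nwosu $337,600 + $1,213,700 = $1,551,300; Petrov $337,600 + $357,000 = $694,600; Quinlan $337,600 + $928,200 = $1,265,800; Chaudhri $337,600 + $856,800 = $1,194,400.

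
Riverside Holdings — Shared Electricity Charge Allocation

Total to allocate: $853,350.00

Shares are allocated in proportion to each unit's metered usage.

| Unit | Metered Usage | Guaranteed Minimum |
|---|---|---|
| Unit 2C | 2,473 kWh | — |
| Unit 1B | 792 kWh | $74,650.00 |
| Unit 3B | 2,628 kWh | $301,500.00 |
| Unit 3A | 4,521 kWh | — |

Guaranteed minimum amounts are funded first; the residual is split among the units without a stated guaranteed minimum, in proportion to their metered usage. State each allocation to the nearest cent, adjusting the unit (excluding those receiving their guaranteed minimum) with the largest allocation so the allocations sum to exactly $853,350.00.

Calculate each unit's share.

Minimums first: Unit 1B $74,650.00; Unit 3B $301,500.00. Residual $477,200.00.
Residual split over remaining metered usage 6,994: Unit 2C 168,732.5708 → $168,732.57; Unit 3A 308,467.4292 → $308,467.43.

Unit 2C: $168,732.57; Unit 1B: $74,650.00; Unit 3B: $301,500.00; Unit 3A: $308,467.43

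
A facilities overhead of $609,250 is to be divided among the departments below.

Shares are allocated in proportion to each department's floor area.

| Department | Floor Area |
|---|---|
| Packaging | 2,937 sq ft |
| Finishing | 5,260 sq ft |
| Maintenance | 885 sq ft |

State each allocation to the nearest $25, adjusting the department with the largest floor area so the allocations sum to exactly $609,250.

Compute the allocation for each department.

Sum of floor area: 2,937 + 5,260 + 885 = 9,082.
Unrounded shares: Packaging 197,023.48; Finishing 352,857.85; Maintenance 59,368.67.
After rounding ($25): Packaging $197,025; Finishing $352,850; Maintenance $59,375. Sum = $609,250.
Rounded total matches; no reconciliation needed.

Packaging: $197,025 | Finishing: $352,850 | Maintenance: $59,375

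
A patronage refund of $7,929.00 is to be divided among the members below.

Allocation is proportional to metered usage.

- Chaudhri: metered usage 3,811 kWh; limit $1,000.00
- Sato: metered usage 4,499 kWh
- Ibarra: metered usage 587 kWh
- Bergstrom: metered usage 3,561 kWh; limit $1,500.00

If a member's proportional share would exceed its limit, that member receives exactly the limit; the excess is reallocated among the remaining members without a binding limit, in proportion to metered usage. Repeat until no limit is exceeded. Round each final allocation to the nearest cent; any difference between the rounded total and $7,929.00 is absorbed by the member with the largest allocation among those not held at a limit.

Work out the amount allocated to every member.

Chaudhri: $1,000.00; Sato: $4,802.41; Ibarra: $626.59; Bergstrom: $1,500.00

Combined metered usage = 12,458.
Proportional shares (ignoring caps): Chaudhri 2,425.5433; Sato 2,863.4268; Ibarra 373.6011; Bergstrom 2,266.4287.
Cap binds for Chaudhri ($1,000.00), Bergstrom ($1,500.00); residual $5,429.00 reallocated over remaining metered usage 5,086.
Remaining shares: Sato 4,802.4127 → $4,802.41; Ibarra 626.5873 → $626.59.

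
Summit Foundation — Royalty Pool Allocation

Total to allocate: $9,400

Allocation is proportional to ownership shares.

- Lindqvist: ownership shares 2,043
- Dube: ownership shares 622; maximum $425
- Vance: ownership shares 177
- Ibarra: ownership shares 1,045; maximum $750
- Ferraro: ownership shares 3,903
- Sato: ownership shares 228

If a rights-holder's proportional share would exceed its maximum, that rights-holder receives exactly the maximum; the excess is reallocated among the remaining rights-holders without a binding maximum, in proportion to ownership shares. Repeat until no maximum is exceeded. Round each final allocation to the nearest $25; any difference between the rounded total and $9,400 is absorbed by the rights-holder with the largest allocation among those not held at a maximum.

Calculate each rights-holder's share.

Sum of ownership shares: 8,018.
Proportional shares (ignoring caps): Lindqvist 2,395.14; Dube 729.21; Vance 207.51; Ibarra 1,225.12; Ferraro 4,575.73; Sato 267.30.
Held at cap: Dube ($425), Ibarra ($750); residual $8,225 reallocated over remaining ownership shares 6,351.
Shares after redistribution: Lindqvist 2,645.83 → $2,650; Vance 229.23 → $225; Ferraro 5,054.66 → $5,050; Sato 295.28 → $300.

Lindqvist: $2,650; Dube: $425; Vance: $225; Ibarra: $750; Ferraro: $5,050; Sato: $300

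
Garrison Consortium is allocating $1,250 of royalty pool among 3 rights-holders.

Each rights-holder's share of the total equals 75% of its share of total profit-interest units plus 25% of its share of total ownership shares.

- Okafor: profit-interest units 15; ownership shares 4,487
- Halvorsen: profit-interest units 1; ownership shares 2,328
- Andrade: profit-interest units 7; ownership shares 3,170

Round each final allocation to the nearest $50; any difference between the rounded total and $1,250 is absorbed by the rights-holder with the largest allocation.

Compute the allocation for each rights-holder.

Okafor: $750 · Halvorsen: $100 · Andrade: $400

Totals — profit-interest units 23, ownership shares 9,985.
Composite weights (75% profit-interest units + 25% ownership shares): Okafor 0.6015; Halvorsen 0.0909; Andrade 0.3076.
Unrounded shares: Okafor 751.84; Halvorsen 113.62; Andrade 384.54.
At nearest $50: Okafor $750; Halvorsen $100; Andrade $400. Sum = $1,250.
Sum already equals the total — no adjustment.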